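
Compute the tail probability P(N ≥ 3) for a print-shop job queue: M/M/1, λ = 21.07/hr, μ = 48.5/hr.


ρ = 21.07/48.5 = 0.4344
P(N ≥ n) = ρ^n = 0.4344^3 = 0.081991

Final: 0.081991


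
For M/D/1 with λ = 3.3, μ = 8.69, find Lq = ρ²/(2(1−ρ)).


ρ = 3.3/8.69 = 0.3797
M/D/1: Lq = ρ²/(2(1−ρ)) = 0.1442/(2·0.6203) = 0.11625

Final: 0.11625


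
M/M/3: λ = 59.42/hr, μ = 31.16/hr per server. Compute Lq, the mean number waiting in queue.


a = λ/μ = 1.9069; ρ = a/3 = 0.6356
P₀ = 0.126629
Lq = P₀·a^c·ρ / (c!·(1−ρ)²) = 0.126629·6.93435·0.6356/(6·0.13276)
= 0.70073

Final: 0.70073


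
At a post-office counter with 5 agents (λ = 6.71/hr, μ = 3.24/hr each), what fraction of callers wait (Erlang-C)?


a = λ/μ = 2.0710; ρ = a/5 = 0.4142
P₀ = 0.124933 (from M/M/c formula)
C(c,a) = [a^c/(c!(1−ρ))]·P₀ = [38.09672/(120·0.5858)]·0.124933
= 0.54194·0.124933 = 0.067707

Final: 0.067707


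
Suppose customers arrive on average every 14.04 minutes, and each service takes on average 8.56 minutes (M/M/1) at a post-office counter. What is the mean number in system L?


λ = 60/14.04 = 4.2735 /hr
μ = 60/8.56 = 7.0093 /hr
ρ = λ/μ = 4.2735/7.0093 = 0.6097
L = ρ/(1−ρ) = 0.6097/0.3903 = 1.5620

Final: 1.5620


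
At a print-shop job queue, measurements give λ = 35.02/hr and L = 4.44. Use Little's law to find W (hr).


W = L/λ = 4.44/35.02 = 0.1268 hr

Final: 0.1268 hr


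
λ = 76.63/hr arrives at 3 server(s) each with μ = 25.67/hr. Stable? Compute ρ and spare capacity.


Total capacity cμ = 3·25.67 = 77.01/hr
ρ = λ/(cμ) = 76.63/77.01 = 0.9951
Stable ⇔ ρ < 1: YES
Spare capacity = cμ − λ = 77.01 − 76.63 = 0.38/hr

Final: ρ = 0.9951; stable; margin = 0.38/hr


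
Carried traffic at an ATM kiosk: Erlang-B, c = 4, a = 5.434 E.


B(4,5.434) = 0.431110 (Erlang-B)
Carried load = a(1 − B) = 5.434·(1 − 0.431110) = 5.434·0.568890 = 3.0913 E

Final: 3.0913 Erlangs


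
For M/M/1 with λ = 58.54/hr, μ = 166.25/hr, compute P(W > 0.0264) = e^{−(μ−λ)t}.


W ~ Exponential(μ−λ) for M/M/1.
μ − λ = 166.25 − 58.54 = 107.7100
P(W > t) = e^{−(μ−λ)t} = e^{−2.8435} = 0.058219

Final: 0.058219


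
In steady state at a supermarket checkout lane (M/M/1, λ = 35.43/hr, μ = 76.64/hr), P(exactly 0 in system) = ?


ρ = 35.43/76.64 = 0.4623
P_n = (1−ρ)·ρ^n = (1 − 0.4623)·0.4623^0 = 0.5377·1.000000 = 0.537709

Final: 0.537709


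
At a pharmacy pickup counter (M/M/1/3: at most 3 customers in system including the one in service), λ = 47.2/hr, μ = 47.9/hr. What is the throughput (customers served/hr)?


ρ = 0.9854; P_K = (1−ρ)ρ^3/(1−ρ^4) = 0.244507
λ_eff = λ(1 − P_K) = 47.2·(1 − 0.244507) = 47.2·0.755493 = 35.6593 /hr

Final: 35.6593 /hr


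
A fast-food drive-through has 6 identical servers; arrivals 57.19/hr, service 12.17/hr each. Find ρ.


ρ = λ/(cμ) = 57.19/(6·12.17) = 57.19/73.02 = 0.7832

Final: 0.7832


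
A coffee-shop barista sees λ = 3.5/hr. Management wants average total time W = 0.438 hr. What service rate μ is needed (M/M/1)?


W = 1/(μ−λ) ⇒ μ − λ = 1/W = 1/0.438 = 2.2831
μ = λ + 1/W = 3.5 + 2.2831 = 5.7831 per hr

Final: 5.7831 /hr


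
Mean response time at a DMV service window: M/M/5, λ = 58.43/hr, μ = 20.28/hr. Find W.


a = 2.8812; ρ = 0.5762; P₀ = 0.053211
Lq = P₀·a^c·ρ/(c!(1−ρ)²) = 0.28249
Wq = Lq/λ = 0.28249/58.43 = 0.004835 hr
W = Wq + 1/μ = 0.004835 + 0.04931 = 0.05414 hr

Final: 0.05414 hr


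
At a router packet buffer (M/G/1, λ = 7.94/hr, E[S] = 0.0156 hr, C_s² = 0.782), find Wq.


ρ = λ·E[S] = 7.94·0.0156 = 0.1239
E[S²] = E[S]²(1+C_s²) = 0.0156²·(1+0.782) = 0.0004337
Wq = λ·E[S²]/(2(1−ρ)) = 7.94·0.0004337/(2·0.8761) = 0.001965 hr

Final: 0.001965 hr


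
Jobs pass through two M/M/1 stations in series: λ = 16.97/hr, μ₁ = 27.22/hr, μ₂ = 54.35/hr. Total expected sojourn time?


Each node sees arrival rate λ = 16.97/hr (tandem ⇒ throughput preserved).
W₁ = 1/(μ₁−λ) = 1/(27.22−16.97) = 0.09756 hr
W₂ = 1/(μ₂−λ) = 1/(54.35−16.97) = 0.02675 hr
W_total = W₁ + W₂ = 0.09756 + 0.02675 = 0.12431 hr

Final: 0.12431 hr


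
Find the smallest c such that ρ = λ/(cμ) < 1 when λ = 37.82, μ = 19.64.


Stability requires cμ > λ ⇔ c > λ/μ.
λ/μ = 37.82/19.64 = 1.9257
Minimum integer c = ⌊1.9257⌋ + 1 = 2
Check: 2·19.64 = 39.28 > 37.82, while 1·19.64 = 19.64 ≤ 37.82

Final: 2 servers


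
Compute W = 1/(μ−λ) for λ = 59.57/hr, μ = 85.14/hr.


W = 1/(μ−λ) = 1/(85.14 − 59.57) = 1/25.57 = 0.03911 hr

Final: 0.03911 hr


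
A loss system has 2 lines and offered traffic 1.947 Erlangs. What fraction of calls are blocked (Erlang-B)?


B(c,a) = (a^c/c!) / Σ_{k=0}^{c} a^k/k!
a^2/2! = 1.895405
Σ terms (k=0..2): 1.00000 + 1.94700 + 1.89540 = 4.842405
B = 1.895405/4.842405 = 0.391418

Final: 0.391418


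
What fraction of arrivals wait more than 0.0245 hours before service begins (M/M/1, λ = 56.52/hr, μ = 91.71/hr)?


ρ = 56.52/91.71 = 0.6163
P(Wq > t) = ρ·e^{−(μ−λ)t} = 0.6163·e^{−0.8622}
= 0.6163·0.422251 = 0.260229

Final: 0.260229


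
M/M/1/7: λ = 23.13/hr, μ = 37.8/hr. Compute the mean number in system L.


ρ = 23.13/37.8 = 0.6119
L = ρ[1 − (K+1)ρ^K + Kρ^(K+1)] / [(1−ρ)(1−ρ^(K+1))]
Numerator: 0.6119·(1 − 8·0.032121 + 7·0.019655) = 0.538854
Denominator: (0.3881)·(0.980345) = 0.380467
L = 0.538854/0.380467 = 1.4163

Final: 1.4163


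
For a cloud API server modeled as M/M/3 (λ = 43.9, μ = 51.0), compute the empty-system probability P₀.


a = λ/μ = 43.9/51.0 = 0.8608; ρ = a/c = 0.2869
Σ_{k=0}^{2} a^k/k! (terms k=0..2) = 1.00000 + 0.86078 + 0.37047 = 2.23126
Tail: a^3/(3!(1−ρ)) = 0.63780/(6·0.7131) = 0.14907
P₀ = 1/(2.23126 + 0.14907) = 1/2.38033 = 0.420109

Final: 0.420109


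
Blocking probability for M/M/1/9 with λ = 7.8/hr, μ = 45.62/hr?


ρ = λ/μ = 7.8/45.62 = 0.1710
P_K = (1−ρ)ρ^K/(1−ρ^(K+1)) = (0.8290·0.0000001249)/(1 − 0.00000002135)
= 0.0000001035/1.000000 = 0.0000001035

Final: 0.0000001035


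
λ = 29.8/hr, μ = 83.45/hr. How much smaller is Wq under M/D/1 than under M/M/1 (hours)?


ρ = 29.8/83.45 = 0.3571
Wq(M/M/1) = ρ/(μ−λ) = 0.3571/53.65 = 0.006656 hr
Wq(M/D/1) = ρ/(2(μ−λ)) = 0.003328 hr
Savings = 0.006656 − 0.003328 = 0.003328 hr

Final: 0.003328 hr


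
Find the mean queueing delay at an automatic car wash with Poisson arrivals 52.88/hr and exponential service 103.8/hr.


ρ = 52.88/103.8 = 0.5094
Wq = ρ/(μ−λ) = 0.5094/(103.8 − 52.88) = 0.5094/50.92 = 0.01000 hr

Final: 0.01000 hr


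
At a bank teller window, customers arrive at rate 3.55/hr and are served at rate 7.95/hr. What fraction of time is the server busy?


ρ = λ/μ = 3.55/7.95 = 0.4465

Final: 0.4465


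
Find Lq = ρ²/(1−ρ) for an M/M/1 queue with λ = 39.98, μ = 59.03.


ρ = 39.98/59.03 = 0.6773
Lq = ρ²/(1−ρ) = 0.4587/0.3227 = 1.4214

Final: 1.4214


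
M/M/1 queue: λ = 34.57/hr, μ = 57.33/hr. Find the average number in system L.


ρ = λ/μ = 34.57/57.33 = 0.6030
L = ρ/(1−ρ) = 0.6030/(1 − 0.6030) = 0.6030/0.3970 = 1.5189

Final: 1.5189


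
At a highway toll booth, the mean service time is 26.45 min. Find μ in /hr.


μ = 1/(service time) in consistent units.
1 hour = 60 min, so μ = 60/26.45 = 2.2684 per hour

Final: 2.2684 /hr


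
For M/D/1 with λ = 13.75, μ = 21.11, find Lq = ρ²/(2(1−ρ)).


ρ = 13.75/21.11 = 0.6514
M/D/1: Lq = ρ²/(2(1−ρ)) = 0.4243/(2·0.3486) = 0.60843

Final: 0.60843


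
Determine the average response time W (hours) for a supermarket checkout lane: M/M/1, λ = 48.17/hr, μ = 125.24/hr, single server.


W = 1/(μ−λ) = 1/(125.24 − 48.17) = 1/77.07 = 0.01298 hr

Final: 0.01298 hr


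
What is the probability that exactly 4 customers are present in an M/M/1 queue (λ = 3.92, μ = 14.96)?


ρ = 3.92/14.96 = 0.2620
P_n = (1−ρ)·ρ^n = (1 − 0.2620)·0.2620^4 = 0.7380·0.004714 = 0.003479

Final: 0.003479


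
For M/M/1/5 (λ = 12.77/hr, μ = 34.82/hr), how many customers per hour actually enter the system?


ρ = 0.3667; P_K = (1−ρ)ρ^5/(1−ρ^6) = 0.004212
λ_eff = λ(1 − P_K) = 12.77·(1 − 0.004212) = 12.77·0.995788 = 12.7162 /hr

Final: 12.7162 /hr


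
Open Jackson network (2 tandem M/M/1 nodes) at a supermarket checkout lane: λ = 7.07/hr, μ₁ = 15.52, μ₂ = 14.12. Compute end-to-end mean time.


Each node sees arrival rate λ = 7.07/hr (tandem ⇒ throughput preserved).
W₁ = 1/(μ₁−λ) = 1/(15.52−7.07) = 0.11834 hr
W₂ = 1/(μ₂−λ) = 1/(14.12−7.07) = 0.14184 hr
W_total = W₁ + W₂ = 0.11834 + 0.14184 = 0.26019 hr

Final: 0.26019 hr


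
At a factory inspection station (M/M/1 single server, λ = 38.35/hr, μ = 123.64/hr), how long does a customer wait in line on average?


ρ = 38.35/123.64 = 0.3102
Wq = ρ/(μ−λ) = 0.3102/(123.64 − 38.35) = 0.3102/85.29 = 0.003637 hr

Final: 0.003637 hr


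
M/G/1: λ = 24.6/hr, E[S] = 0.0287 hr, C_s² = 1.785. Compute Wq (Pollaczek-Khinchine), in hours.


ρ = λ·E[S] = 24.6·0.0287 = 0.7060
E[S²] = E[S]²(1+C_s²) = 0.0287²·(1+1.785) = 0.002294
Wq = λ·E[S²]/(2(1−ρ)) = 24.6·0.002294/(2·0.2940) = 0.09598 hr

Final: 0.09598 hr


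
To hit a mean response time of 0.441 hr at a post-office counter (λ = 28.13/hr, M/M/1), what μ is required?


W = 1/(μ−λ) ⇒ μ − λ = 1/W = 1/0.441 = 2.2676
μ = λ + 1/W = 28.13 + 2.2676 = 30.3976 per hr

Final: 30.3976 /hr


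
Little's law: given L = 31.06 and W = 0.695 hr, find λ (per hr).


λ = L/W = 31.06/0.695 = 44.6906 /hr

Final: 44.6906 /hr


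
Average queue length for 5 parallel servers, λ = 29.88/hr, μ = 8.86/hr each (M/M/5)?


a = λ/μ = 3.3725; ρ = a/5 = 0.6745
P₀ = 0.030294
Lq = P₀·a^c·ρ / (c!·(1−ρ)²) = 0.030294·436.24891·0.6745/(120·0.10596)
= 0.70106

Final: 0.70106


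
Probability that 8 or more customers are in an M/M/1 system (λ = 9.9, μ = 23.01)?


ρ = 9.9/23.01 = 0.4302
P(N ≥ n) = ρ^n = 0.4302^8 = 0.001174

Final: 0.001174


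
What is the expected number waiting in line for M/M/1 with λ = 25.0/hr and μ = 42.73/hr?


ρ = 25.0/42.73 = 0.5851
Lq = ρ²/(1−ρ) = 0.3423/0.4149 = 0.8250

Final: 0.8250


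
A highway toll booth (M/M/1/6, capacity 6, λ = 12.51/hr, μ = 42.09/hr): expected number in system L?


ρ = 12.51/42.09 = 0.2972
L = ρ[1 − (K+1)ρ^K + Kρ^(K+1)] / [(1−ρ)(1−ρ^(K+1))]
Numerator: 0.2972·(1 − 7·0.0006894 + 6·0.0002049) = 0.296151
Denominator: (0.7028)·(0.999795) = 0.702636
L = 0.296151/0.702636 = 0.4215

Final: 0.4215


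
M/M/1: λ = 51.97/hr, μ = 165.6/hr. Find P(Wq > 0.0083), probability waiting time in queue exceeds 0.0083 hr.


ρ = 51.97/165.6 = 0.3138
P(Wq > t) = ρ·e^{−(μ−λ)t} = 0.3138·e^{−0.9431}
= 0.3138·0.389407 = 0.122207

Final: 0.122207


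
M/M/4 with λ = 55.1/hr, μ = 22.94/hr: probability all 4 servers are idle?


a = λ/μ = 55.1/22.94 = 2.4019; ρ = a/c = 0.6005
Σ_{k=0}^{3} a^k/k! (terms k=0..3) = 1.00000 + 2.40192 + 2.88461 + 2.30953 = 8.59605
Tail: a^4/(4!(1−ρ)) = 33.28379/(24·0.3995) = 3.47122
P₀ = 1/(8.59605 + 3.47122) = 1/12.06727 = 0.082869

Final: 0.082869


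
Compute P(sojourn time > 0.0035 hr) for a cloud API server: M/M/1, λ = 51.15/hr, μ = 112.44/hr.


W ~ Exponential(μ−λ) for M/M/1.
μ − λ = 112.44 − 51.15 = 61.2900
P(W > t) = e^{−(μ−λ)t} = e^{−0.2145} = 0.806933

Final: 0.806933


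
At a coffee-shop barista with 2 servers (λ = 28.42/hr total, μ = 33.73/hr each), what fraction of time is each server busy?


ρ = λ/(cμ) = 28.42/(2·33.73) = 28.42/67.46 = 0.4213

Final: 0.4213


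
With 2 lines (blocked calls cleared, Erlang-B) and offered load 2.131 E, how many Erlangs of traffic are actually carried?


B(2,2.131) = 0.420355 (Erlang-B)
Carried load = a(1 − B) = 2.131·(1 − 0.420355) = 2.131·0.579645 = 1.2352 E

Final: 1.2352 Erlangs


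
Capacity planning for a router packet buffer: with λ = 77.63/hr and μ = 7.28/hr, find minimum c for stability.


Stability requires cμ > λ ⇔ c > λ/μ.
λ/μ = 77.63/7.28 = 10.6635
Minimum integer c = ⌊10.6635⌋ + 1 = 11
Check: 11·7.28 = 80.08 > 77.63, while 10·7.28 = 72.80 ≤ 77.63

Final: 11 servers


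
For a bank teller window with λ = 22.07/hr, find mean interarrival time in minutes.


Mean interarrival time = 1/λ = 1/22.07 hour = 0.04531 hour
In minutes: 0.04531 × 60 = 2.7186 min

Final: 2.7186 min


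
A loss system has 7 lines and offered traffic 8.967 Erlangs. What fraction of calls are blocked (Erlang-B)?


B(c,a) = (a^c/c!) / Σ_{k=0}^{c} a^k/k!
a^7/7! = 924.910377
Σ terms (k=0..7): 1.00000 + 8.96700 + 40.20354 + 120.16839 + 269.38750 + 483.11954 + 722.02215 + 924.91038 = 2569.778506
B = 924.910377/2569.778506 = 0.359918

Final: 0.359918


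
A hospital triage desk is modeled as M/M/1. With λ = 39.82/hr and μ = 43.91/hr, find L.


ρ = λ/μ = 39.82/43.91 = 0.9069
L = ρ/(1−ρ) = 0.9069/(1 − 0.9069) = 0.9069/0.09315 = 9.7359

Final: 9.7359


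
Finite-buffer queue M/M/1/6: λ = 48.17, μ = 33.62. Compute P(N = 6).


ρ = λ/μ = 48.17/33.62 = 1.4328
P_K = (1−ρ)ρ^K/(1−ρ^(K+1)) = (-0.4328·8.651146)/(1 − 12.395172)
= -3.744026/-11.395172 = 0.328563

Final: 0.328563


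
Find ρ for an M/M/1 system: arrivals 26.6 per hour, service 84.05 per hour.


ρ = λ/μ = 26.6/84.05 = 0.3165

Final: 0.3165


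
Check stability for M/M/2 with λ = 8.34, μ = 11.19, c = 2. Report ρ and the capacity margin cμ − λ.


Total capacity cμ = 2·11.19 = 22.38/hr
ρ = λ/(cμ) = 8.34/22.38 = 0.3727
Stable ⇔ ρ < 1: YES
Spare capacity = cμ − λ = 22.38 − 8.34 = 14.04/hr

Final: ρ = 0.3727; stable; margin = 14.04/hr


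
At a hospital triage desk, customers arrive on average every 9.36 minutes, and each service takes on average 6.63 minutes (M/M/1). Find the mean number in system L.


λ = 60/9.36 = 6.4103 /hr
μ = 60/6.63 = 9.0498 /hr
ρ = λ/μ = 6.4103/9.0498 = 0.7083
L = ρ/(1−ρ) = 0.7083/0.2917 = 2.4286

Final: 2.4286


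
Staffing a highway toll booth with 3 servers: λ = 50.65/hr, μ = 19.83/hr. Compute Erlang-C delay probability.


a = λ/μ = 2.5542; ρ = a/3 = 0.8514
P₀ = 0.039206 (from M/M/c formula)
C(c,a) = [a^c/(c!(1−ρ))]·P₀ = [16.66365/(6·0.1486)]·0.039206
= 18.69006·0.039206 = 0.732763

Final: 0.732763


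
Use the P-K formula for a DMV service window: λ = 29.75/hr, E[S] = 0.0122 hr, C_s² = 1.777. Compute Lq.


ρ = λ·E[S] = 29.75·0.0122 = 0.3630
Lq = ρ²(1+C_s²)/(2(1−ρ)) = 0.1317·(1+1.777)/(2·0.6370)
= 0.1317·2.7770/1.2741 = 0.28712

Final: 0.28712


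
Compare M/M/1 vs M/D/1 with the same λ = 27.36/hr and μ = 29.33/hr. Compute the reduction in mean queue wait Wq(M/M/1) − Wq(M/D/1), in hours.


ρ = 27.36/29.33 = 0.9328
Wq(M/M/1) = ρ/(μ−λ) = 0.9328/1.97 = 0.47352 hr
Wq(M/D/1) = ρ/(2(μ−λ)) = 0.23676 hr
Savings = 0.47352 − 0.23676 = 0.23676 hr

Final: 0.23676 hr


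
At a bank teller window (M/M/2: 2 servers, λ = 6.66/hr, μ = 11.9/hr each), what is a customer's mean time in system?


a = 0.5597; ρ = 0.2798; P₀ = 0.562705
Lq = P₀·a^c·ρ/(c!(1−ρ)²) = 0.04755
Wq = Lq/λ = 0.04755/6.66 = 0.007139 hr
W = Wq + 1/μ = 0.007139 + 0.08403 = 0.09117 hr

Final: 0.09117 hr


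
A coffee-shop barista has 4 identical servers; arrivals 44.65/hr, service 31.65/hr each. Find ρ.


ρ = λ/(cμ) = 44.65/(4·31.65) = 44.65/126.60 = 0.3527

Final: 0.3527


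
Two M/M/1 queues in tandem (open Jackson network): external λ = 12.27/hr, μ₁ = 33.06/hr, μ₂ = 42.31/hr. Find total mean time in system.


Each node sees arrival rate λ = 12.27/hr (tandem ⇒ throughput preserved).
W₁ = 1/(μ₁−λ) = 1/(33.06−12.27) = 0.04810 hr
W₂ = 1/(μ₂−λ) = 1/(42.31−12.27) = 0.03329 hr
W_total = W₁ + W₂ = 0.04810 + 0.03329 = 0.08139 hr

Final: 0.08139 hr


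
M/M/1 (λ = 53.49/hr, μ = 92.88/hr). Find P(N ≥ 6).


ρ = 53.49/92.88 = 0.5759
P(N ≥ n) = ρ^n = 0.5759^6 = 0.036484

Final: 0.036484


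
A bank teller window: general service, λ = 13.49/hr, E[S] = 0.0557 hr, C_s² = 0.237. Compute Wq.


ρ = λ·E[S] = 13.49·0.0557 = 0.7514
E[S²] = E[S]²(1+C_s²) = 0.0557²·(1+0.237) = 0.003838
Wq = λ·E[S²]/(2(1−ρ)) = 13.49·0.003838/(2·0.2486) = 0.10412 hr

Final: 0.10412 hr


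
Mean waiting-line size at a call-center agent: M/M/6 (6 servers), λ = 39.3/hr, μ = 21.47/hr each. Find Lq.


a = λ/μ = 1.8305; ρ = a/6 = 0.3051
P₀ = 0.160202
Lq = P₀·a^c·ρ / (c!·(1−ρ)²) = 0.160202·37.61517·0.3051/(720·0.48292)
= 0.005287

Final: 0.005287


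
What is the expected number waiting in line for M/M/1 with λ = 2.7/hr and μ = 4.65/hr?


ρ = 2.7/4.65 = 0.5806
Lq = ρ²/(1−ρ) = 0.3371/0.4194 = 0.8040

Final: 0.8040


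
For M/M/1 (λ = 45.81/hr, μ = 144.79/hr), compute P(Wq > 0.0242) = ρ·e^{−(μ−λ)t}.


ρ = 45.81/144.79 = 0.3164
P(Wq > t) = ρ·e^{−(μ−λ)t} = 0.3164·e^{−2.3953}
= 0.3164·0.091144 = 0.028837

Final: 0.028837


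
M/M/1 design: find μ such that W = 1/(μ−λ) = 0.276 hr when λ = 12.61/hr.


W = 1/(μ−λ) ⇒ μ − λ = 1/W = 1/0.276 = 3.6232
μ = λ + 1/W = 12.61 + 3.6232 = 16.2332 per hr

Final: 16.2332 /hr


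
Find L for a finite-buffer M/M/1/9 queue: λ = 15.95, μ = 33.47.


ρ = 15.95/33.47 = 0.4765
L = ρ[1 − (K+1)ρ^K + Kρ^(K+1)] / [(1−ρ)(1−ρ^(K+1))]
Numerator: 0.4765·(1 − 10·0.001267 + 9·0.0006040) = 0.473097
Denominator: (0.5235)·(0.999396) = 0.523138
L = 0.473097/0.523138 = 0.9043

Final: 0.9043


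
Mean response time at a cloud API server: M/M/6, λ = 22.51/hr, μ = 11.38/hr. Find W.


a = 1.9780; ρ = 0.3297; P₀ = 0.138150
Lq = P₀·a^c·ρ/(c!(1−ρ)²) = 0.008432
Wq = Lq/λ = 0.008432/22.51 = 0.0003746 hr
W = Wq + 1/μ = 0.0003746 + 0.08787 = 0.08825 hr

Final: 0.08825 hr


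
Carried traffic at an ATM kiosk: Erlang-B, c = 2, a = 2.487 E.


B(2,2.487) = 0.470027 (Erlang-B)
Carried load = a(1 − B) = 2.487·(1 − 0.470027) = 2.487·0.529973 = 1.3180 E

Final: 1.3180 Erlangs


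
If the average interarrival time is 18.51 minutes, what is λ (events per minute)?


λ = 1/(interarrival time) in consistent units.
1 minute = 1 min, so λ = 1/18.51 = 0.05402 per minute

Final: 0.05402 /min


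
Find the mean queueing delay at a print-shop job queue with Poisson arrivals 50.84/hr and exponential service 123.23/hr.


ρ = 50.84/123.23 = 0.4126
Wq = ρ/(μ−λ) = 0.4126/(123.23 − 50.84) = 0.4126/72.39 = 0.005699 hr

Final: 0.005699 hr


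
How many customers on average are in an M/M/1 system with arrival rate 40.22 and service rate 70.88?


ρ = λ/μ = 40.22/70.88 = 0.5674
L = ρ/(1−ρ) = 0.5674/(1 − 0.5674) = 0.5674/0.4326 = 1.3118

Final: 1.3118


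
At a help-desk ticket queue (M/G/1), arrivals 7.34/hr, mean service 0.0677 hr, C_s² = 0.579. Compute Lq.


ρ = λ·E[S] = 7.34·0.0677 = 0.4969
Lq = ρ²(1+C_s²)/(2(1−ρ)) = 0.2469·(1+0.579)/(2·0.5031)
= 0.2469·1.5790/1.0062 = 0.38751

Final: 0.38751


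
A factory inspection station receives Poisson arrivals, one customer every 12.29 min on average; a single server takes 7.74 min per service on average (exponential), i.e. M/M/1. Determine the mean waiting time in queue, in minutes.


λ = 60/12.29 = 4.8820 /hr
μ = 60/7.74 = 7.7519 /hr
ρ = λ/μ = 4.8820/7.7519 = 0.6298
Wq = ρ/(μ−λ) = 0.6298/(7.7519−4.8820) = 0.21944 hr
In minutes: 0.21944·60 = 13.167 min

Final: 13.167 min


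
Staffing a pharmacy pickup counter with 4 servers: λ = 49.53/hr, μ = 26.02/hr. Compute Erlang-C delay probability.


a = λ/μ = 1.9035; ρ = a/4 = 0.4759
P₀ = 0.144747 (from M/M/c formula)
C(c,a) = [a^c/(c!(1−ρ))]·P₀ = [13.12938/(24·0.5241)]·0.144747
= 1.04377·0.144747 = 0.151083

Final: 0.151083


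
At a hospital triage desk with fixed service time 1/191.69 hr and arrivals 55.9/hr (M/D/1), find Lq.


ρ = 55.9/191.69 = 0.2916
M/D/1: Lq = ρ²/(2(1−ρ)) = 0.08504/(2·0.7084) = 0.06002

Final: 0.06002


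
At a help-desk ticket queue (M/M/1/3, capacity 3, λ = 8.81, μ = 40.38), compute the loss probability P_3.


ρ = λ/μ = 8.81/40.38 = 0.2182
P_K = (1−ρ)ρ^K/(1−ρ^(K+1)) = (0.7818·0.010386)/(1 − 0.002266)
= 0.008120/0.997734 = 0.008138

Final: 0.008138


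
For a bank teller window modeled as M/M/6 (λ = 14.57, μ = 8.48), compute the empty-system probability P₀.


a = λ/μ = 14.57/8.48 = 1.7182; ρ = a/c = 0.2864
Σ_{k=0}^{5} a^k/k! (terms k=0..5) = 1.00000 + 1.71816 + 1.47604 + 0.84536 + 0.36311 + 0.12478 = 5.52745
Tail: a^6/(6!(1−ρ)) = 25.72659/(720·0.7136) = 0.05007
P₀ = 1/(5.52745 + 0.05007) = 1/5.57752 = 0.179291

Final: 0.179291


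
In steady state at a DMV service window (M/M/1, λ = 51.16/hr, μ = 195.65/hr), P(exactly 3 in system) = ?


ρ = 51.16/195.65 = 0.2615
P_n = (1−ρ)·ρ^n = (1 − 0.2615)·0.2615^3 = 0.7385·0.017879 = 0.013204

Final: 0.013204


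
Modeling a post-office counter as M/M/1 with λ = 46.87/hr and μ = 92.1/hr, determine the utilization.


ρ = λ/μ = 46.87/92.1 = 0.5089

Final: 0.5089


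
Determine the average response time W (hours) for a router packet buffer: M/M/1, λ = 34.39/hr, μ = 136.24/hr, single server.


W = 1/(μ−λ) = 1/(136.24 − 34.39) = 1/101.85 = 0.009818 hr

Final: 0.009818 hr


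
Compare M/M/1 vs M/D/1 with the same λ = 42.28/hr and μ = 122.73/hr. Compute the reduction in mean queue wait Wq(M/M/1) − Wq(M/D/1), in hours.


ρ = 42.28/122.73 = 0.3445
Wq(M/M/1) = ρ/(μ−λ) = 0.3445/80.45 = 0.004282 hr
Wq(M/D/1) = ρ/(2(μ−λ)) = 0.002141 hr
Savings = 0.004282 − 0.002141 = 0.002141 hr

Final: 0.002141 hr


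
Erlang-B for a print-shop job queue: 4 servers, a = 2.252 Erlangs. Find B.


B(c,a) = (a^c/c!) / Σ_{k=0}^{c} a^k/k!
a^4/4! = 1.071673
Σ terms (k=0..4): 1.00000 + 2.25200 + 2.53575 + 1.90350 + 1.07167 = 8.762930
B = 1.071673/8.762930 = 0.122296

Final: 0.122296


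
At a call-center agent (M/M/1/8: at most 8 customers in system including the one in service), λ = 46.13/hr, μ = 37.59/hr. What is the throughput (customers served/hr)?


ρ = 1.2272; P_K = (1−ρ)ρ^8/(1−ρ^9) = 0.219977
λ_eff = λ(1 − P_K) = 46.13·(1 − 0.219977) = 46.13·0.780023 = 35.9825 /hr

Final: 35.9825 /hr


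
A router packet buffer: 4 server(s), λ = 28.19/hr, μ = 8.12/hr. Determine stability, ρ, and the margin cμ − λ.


Total capacity cμ = 4·8.12 = 32.48/hr
ρ = λ/(cμ) = 28.19/32.48 = 0.8679
Stable ⇔ ρ < 1: YES
Spare capacity = cμ − λ = 32.48 − 28.19 = 4.29/hr

Final: ρ = 0.8679; stable; margin = 4.29/hr


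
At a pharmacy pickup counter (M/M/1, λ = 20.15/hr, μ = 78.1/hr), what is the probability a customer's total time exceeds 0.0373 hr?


W ~ Exponential(μ−λ) for M/M/1.
μ − λ = 78.1 − 20.15 = 57.9500
P(W > t) = e^{−(μ−λ)t} = e^{−2.1615} = 0.115148

Final: 0.115148


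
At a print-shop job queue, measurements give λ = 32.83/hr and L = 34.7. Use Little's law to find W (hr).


W = L/λ = 34.7/32.83 = 1.0570 hr

Final: 1.0570 hr


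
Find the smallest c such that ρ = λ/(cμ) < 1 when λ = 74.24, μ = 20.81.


Stability requires cμ > λ ⇔ c > λ/μ.
λ/μ = 74.24/20.81 = 3.5675
Minimum integer c = ⌊3.5675⌋ + 1 = 4
Check: 4·20.81 = 83.24 > 74.24, while 3·20.81 = 62.43 ≤ 74.24

Final: 4 servers


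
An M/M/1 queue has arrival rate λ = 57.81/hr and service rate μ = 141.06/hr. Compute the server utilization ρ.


ρ = λ/μ = 57.81/141.06 = 0.4098

Final: 0.4098


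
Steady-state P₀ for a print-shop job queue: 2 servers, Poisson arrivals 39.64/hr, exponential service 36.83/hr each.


a = λ/μ = 39.64/36.83 = 1.0763; ρ = a/c = 0.5381
Σ_{k=0}^{1} a^k/k! (terms k=0..1) = 1.00000 + 1.07630 = 2.07630
Tail: a^2/(2!(1−ρ)) = 1.15841/(2·0.4619) = 1.25410
P₀ = 1/(2.07630 + 1.25410) = 1/3.33039 = 0.300265

Final: 0.300265


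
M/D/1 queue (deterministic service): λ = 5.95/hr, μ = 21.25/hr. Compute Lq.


ρ = 5.95/21.25 = 0.2800
M/D/1: Lq = ρ²/(2(1−ρ)) = 0.07840/(2·0.7200) = 0.05444

Final: 0.05444


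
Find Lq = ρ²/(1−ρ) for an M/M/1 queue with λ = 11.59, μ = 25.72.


ρ = 11.59/25.72 = 0.4506
Lq = ρ²/(1−ρ) = 0.2031/0.5494 = 0.3696

Final: 0.3696


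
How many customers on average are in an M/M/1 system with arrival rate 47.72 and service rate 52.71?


ρ = λ/μ = 47.72/52.71 = 0.9053
L = ρ/(1−ρ) = 0.9053/(1 − 0.9053) = 0.9053/0.09467 = 9.5631

Final: 9.5631


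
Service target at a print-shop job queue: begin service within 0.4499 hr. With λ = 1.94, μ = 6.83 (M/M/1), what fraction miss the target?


ρ = 1.94/6.83 = 0.2840
P(Wq > t) = ρ·e^{−(μ−λ)t} = 0.2840·e^{−2.2000}
= 0.2840·0.110802 = 0.031472

Final: 0.031472


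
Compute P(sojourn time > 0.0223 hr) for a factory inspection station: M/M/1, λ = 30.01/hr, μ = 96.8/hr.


W ~ Exponential(μ−λ) for M/M/1.
μ − λ = 96.8 − 30.01 = 66.7900
P(W > t) = e^{−(μ−λ)t} = e^{−1.4894} = 0.225504

Final: 0.225504


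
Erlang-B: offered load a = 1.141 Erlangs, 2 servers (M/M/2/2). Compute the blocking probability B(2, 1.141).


B(c,a) = (a^c/c!) / Σ_{k=0}^{c} a^k/k!
a^2/2! = 0.650941
Σ terms (k=0..2): 1.00000 + 1.14100 + 0.65094 = 2.791940
B = 0.650941/2.791940 = 0.233150

Final: 0.233150


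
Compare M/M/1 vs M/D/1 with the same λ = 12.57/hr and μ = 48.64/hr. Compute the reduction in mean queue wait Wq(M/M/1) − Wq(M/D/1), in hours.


ρ = 12.57/48.64 = 0.2584
Wq(M/M/1) = ρ/(μ−λ) = 0.2584/36.07 = 0.007165 hr
Wq(M/D/1) = ρ/(2(μ−λ)) = 0.003582 hr
Savings = 0.007165 − 0.003582 = 0.003582 hr

Final: 0.003582 hr


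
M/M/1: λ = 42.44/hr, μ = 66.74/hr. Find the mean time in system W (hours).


W = 1/(μ−λ) = 1/(66.74 − 42.44) = 1/24.30 = 0.04115 hr

Final: 0.04115 hr


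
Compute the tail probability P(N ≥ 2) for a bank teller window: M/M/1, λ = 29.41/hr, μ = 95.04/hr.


ρ = 29.41/95.04 = 0.3094
P(N ≥ n) = ρ^n = 0.3094^2 = 0.095758

Final: 0.095758


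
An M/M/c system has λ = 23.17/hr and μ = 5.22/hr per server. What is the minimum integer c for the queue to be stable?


Stability requires cμ > λ ⇔ c > λ/μ.
λ/μ = 23.17/5.22 = 4.4387
Minimum integer c = ⌊4.4387⌋ + 1 = 5
Check: 5·5.22 = 26.10 > 23.17, while 4·5.22 = 20.88 ≤ 23.17

Final: 5 servers


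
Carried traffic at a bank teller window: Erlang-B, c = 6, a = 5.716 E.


B(6,5.716) = 0.244720 (Erlang-B)
Carried load = a(1 − B) = 5.716·(1 − 0.244720) = 5.716·0.755280 = 4.3172 E

Final: 4.3172 Erlangs


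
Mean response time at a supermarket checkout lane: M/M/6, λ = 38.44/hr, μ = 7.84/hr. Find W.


a = 4.9031; ρ = 0.8172; P₀ = 0.005241
Lq = P₀·a^c·ρ/(c!(1−ρ)²) = 2.47247
Wq = Lq/λ = 2.47247/38.44 = 0.06432 hr
W = Wq + 1/μ = 0.06432 + 0.12755 = 0.19187 hr

Final: 0.19187 hr


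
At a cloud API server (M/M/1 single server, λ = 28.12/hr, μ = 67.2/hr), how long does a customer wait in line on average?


ρ = 28.12/67.2 = 0.4185
Wq = ρ/(μ−λ) = 0.4185/(67.2 − 28.12) = 0.4185/39.08 = 0.01071 hr

Final: 0.01071 hr


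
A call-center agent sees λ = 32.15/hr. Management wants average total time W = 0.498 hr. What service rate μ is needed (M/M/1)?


W = 1/(μ−λ) ⇒ μ − λ = 1/W = 1/0.498 = 2.0080
μ = λ + 1/W = 32.15 + 2.0080 = 34.1580 per hr

Final: 34.1580 /hr


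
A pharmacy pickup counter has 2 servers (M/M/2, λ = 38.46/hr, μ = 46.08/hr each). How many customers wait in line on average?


a = λ/μ = 0.8346; ρ = a/2 = 0.4173
P₀ = 0.411116
Lq = P₀·a^c·ρ / (c!·(1−ρ)²) = 0.411116·0.69662·0.4173/(2·0.33952)
= 0.17601

Final: 0.17601


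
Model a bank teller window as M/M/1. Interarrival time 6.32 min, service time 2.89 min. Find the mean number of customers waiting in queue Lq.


λ = 60/6.32 = 9.4937 /hr
μ = 60/2.89 = 20.7612 /hr
ρ = λ/μ = 9.4937/20.7612 = 0.4573
Lq = ρ²/(1−ρ) = 0.2091/0.5427 = 0.3853

Final: 0.3853


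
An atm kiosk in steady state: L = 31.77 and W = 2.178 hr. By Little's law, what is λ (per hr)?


λ = L/W = 31.77/2.178 = 14.5868 /hr

Final: 14.5868 /hr


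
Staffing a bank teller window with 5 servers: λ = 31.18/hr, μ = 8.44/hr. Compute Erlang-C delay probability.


a = λ/μ = 3.6943; ρ = a/5 = 0.7389
P₀ = 0.020144 (from M/M/c formula)
C(c,a) = [a^c/(c!(1−ρ))]·P₀ = [688.12656/(120·0.2611)]·0.020144
= 21.95927·0.020144 = 0.442353

Final: 0.442353


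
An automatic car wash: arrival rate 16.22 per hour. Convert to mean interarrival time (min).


Mean interarrival time = 1/λ = 1/16.22 hour = 0.06165 hour
In minutes: 0.06165 × 60 = 3.6991 min

Final: 3.6991 min


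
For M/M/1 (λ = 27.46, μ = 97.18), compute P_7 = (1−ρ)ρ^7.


ρ = 27.46/97.18 = 0.2826
P_n = (1−ρ)·ρ^n = (1 − 0.2826)·0.2826^7 = 0.7174·0.0001438 = 0.0001032

Final: 0.0001032


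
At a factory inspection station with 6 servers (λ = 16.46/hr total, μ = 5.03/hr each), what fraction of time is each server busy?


ρ = λ/(cμ) = 16.46/(6·5.03) = 16.46/30.18 = 0.5454

Final: 0.5454


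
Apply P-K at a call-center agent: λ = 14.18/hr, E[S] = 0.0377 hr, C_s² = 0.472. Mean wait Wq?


ρ = λ·E[S] = 14.18·0.0377 = 0.5346
E[S²] = E[S]²(1+C_s²) = 0.0377²·(1+0.472) = 0.002092
Wq = λ·E[S²]/(2(1−ρ)) = 14.18·0.002092/(2·0.4654) = 0.03187 hr

Final: 0.03187 hr


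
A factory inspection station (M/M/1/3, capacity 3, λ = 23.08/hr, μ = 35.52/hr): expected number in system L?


ρ = 23.08/35.52 = 0.6498
L = ρ[1 − (K+1)ρ^K + Kρ^(K+1)] / [(1−ρ)(1−ρ^(K+1))]
Numerator: 0.6498·(1 − 4·0.274340 + 3·0.178259) = 0.284223
Denominator: (0.3502)·(0.821741) = 0.287794
L = 0.284223/0.287794 = 0.9876

Final: 0.9876


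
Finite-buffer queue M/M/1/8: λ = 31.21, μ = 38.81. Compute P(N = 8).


ρ = λ/μ = 31.21/38.81 = 0.8042
P_K = (1−ρ)ρ^K/(1−ρ^(K+1)) = (0.1958·0.174905)/(1 − 0.140654)
= 0.034251/0.859346 = 0.039857

Final: 0.039857


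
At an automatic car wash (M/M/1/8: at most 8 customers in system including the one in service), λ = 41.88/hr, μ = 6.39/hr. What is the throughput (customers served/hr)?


ρ = 6.5540; P_K = (1−ρ)ρ^8/(1−ρ^9) = 0.847421
λ_eff = λ(1 − P_K) = 41.88·(1 − 0.847421) = 41.88·0.152579 = 6.3900 /hr

Final: 6.3900 /hr


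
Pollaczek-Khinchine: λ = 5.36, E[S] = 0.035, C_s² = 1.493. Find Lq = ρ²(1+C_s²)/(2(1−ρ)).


ρ = λ·E[S] = 5.36·0.035 = 0.1876
Lq = ρ²(1+C_s²)/(2(1−ρ)) = 0.03519·(1+1.493)/(2·0.8124)
= 0.03519·2.4930/1.6248 = 0.05400

Final: 0.05400


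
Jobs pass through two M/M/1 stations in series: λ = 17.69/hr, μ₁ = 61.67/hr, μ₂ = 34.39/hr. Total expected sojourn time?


Each node sees arrival rate λ = 17.69/hr (tandem ⇒ throughput preserved).
W₁ = 1/(μ₁−λ) = 1/(61.67−17.69) = 0.02274 hr
W₂ = 1/(μ₂−λ) = 1/(34.39−17.69) = 0.05988 hr
W_total = W₁ + W₂ = 0.02274 + 0.05988 = 0.08262 hr

Final: 0.08262 hr


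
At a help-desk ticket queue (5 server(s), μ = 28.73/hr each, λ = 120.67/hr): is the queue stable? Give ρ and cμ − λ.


Total capacity cμ = 5·28.73 = 143.65/hr
ρ = λ/(cμ) = 120.67/143.65 = 0.8400
Stable ⇔ ρ < 1: YES
Spare capacity = cμ − λ = 143.65 − 120.67 = 22.98/hr

Final: ρ = 0.8400; stable; margin = 22.98/hr


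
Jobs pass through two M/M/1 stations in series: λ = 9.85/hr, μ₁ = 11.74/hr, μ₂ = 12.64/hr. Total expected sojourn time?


Each node sees arrival rate λ = 9.85/hr (tandem ⇒ throughput preserved).
W₁ = 1/(μ₁−λ) = 1/(11.74−9.85) = 0.52910 hr
W₂ = 1/(μ₂−λ) = 1/(12.64−9.85) = 0.35842 hr
W_total = W₁ + W₂ = 0.52910 + 0.35842 = 0.88752 hr

Final: 0.88752 hr


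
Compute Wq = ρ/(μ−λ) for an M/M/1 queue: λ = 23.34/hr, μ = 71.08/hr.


ρ = 23.34/71.08 = 0.3284
Wq = ρ/(μ−λ) = 0.3284/(71.08 − 23.34) = 0.3284/47.74 = 0.006878 hr

Final: 0.006878 hr


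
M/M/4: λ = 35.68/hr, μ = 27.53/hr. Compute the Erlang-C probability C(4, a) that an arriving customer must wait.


a = λ/μ = 1.2960; ρ = a/4 = 0.3240
P₀ = 0.272284 (from M/M/c formula)
C(c,a) = [a^c/(c!(1−ρ))]·P₀ = [2.82146/(24·0.6760)]·0.272284
= 0.17391·0.272284 = 0.047353

Final: 0.047353


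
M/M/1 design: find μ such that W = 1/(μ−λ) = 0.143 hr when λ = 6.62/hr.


W = 1/(μ−λ) ⇒ μ − λ = 1/W = 1/0.143 = 6.9930
μ = λ + 1/W = 6.62 + 6.9930 = 13.6130 per hr

Final: 13.6130 /hr


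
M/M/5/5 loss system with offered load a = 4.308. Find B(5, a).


B(c,a) = (a^c/c!) / Σ_{k=0}^{c} a^k/k!
a^5/5! = 12.365088
Σ terms (k=0..5): 1.00000 + 4.30800 + 9.27943 + 13.32526 + 14.35131 + 12.36509 = 54.629095
B = 12.365088/54.629095 = 0.226346

Final: 0.226346


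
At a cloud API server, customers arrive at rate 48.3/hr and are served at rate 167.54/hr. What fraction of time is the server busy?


ρ = λ/μ = 48.3/167.54 = 0.2883

Final: 0.2883


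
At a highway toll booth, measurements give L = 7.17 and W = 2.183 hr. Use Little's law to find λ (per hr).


λ = L/W = 7.17/2.183 = 3.2845 /hr

Final: 3.2845 /hr


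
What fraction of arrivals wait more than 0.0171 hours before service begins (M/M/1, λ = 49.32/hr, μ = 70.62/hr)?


ρ = 49.32/70.62 = 0.6984
P(Wq > t) = ρ·e^{−(μ−λ)t} = 0.6984·e^{−0.3642}
= 0.6984·0.694731 = 0.485190

Final: 0.485190


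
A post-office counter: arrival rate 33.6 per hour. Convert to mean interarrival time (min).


Mean interarrival time = 1/λ = 1/33.6 hour = 0.02976 hour
In minutes: 0.02976 × 60 = 1.7857 min

Final: 1.7857 min


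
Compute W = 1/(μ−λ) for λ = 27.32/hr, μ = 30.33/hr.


W = 1/(μ−λ) = 1/(30.33 − 27.32) = 1/3.01 = 0.3322 hr

Final: 0.3322 hr


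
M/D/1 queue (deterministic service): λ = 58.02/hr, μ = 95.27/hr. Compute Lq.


ρ = 58.02/95.27 = 0.6090
M/D/1: Lq = ρ²/(2(1−ρ)) = 0.3709/(2·0.3910) = 0.47429

Final: 0.47429


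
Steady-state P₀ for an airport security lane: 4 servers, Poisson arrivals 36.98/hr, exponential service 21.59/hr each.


a = λ/μ = 36.98/21.59 = 1.7128; ρ = a/c = 0.4282
Σ_{k=0}^{3} a^k/k! (terms k=0..3) = 1.00000 + 1.71283 + 1.46689 + 0.83751 = 5.01724
Tail: a^4/(4!(1−ρ)) = 8.60710/(24·0.5718) = 0.62720
P₀ = 1/(5.01724 + 0.62720) = 1/5.64444 = 0.177166

Final: 0.177166


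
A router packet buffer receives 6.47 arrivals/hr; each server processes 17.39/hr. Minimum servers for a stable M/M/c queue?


Stability requires cμ > λ ⇔ c > λ/μ.
λ/μ = 6.47/17.39 = 0.3721
Minimum integer c = ⌊0.3721⌋ + 1 = 1
Check: 1·17.39 = 17.39 > 6.47, while 0·17.39 = 0.00 ≤ 6.47

Final: 1 servers


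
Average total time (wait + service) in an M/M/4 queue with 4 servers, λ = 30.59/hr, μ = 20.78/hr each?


a = 1.4721; ρ = 0.3680; P₀ = 0.227433
Lq = P₀·a^c·ρ/(c!(1−ρ)²) = 0.04101
Wq = Lq/λ = 0.04101/30.59 = 0.001341 hr
W = Wq + 1/μ = 0.001341 + 0.04812 = 0.04946 hr

Final: 0.04946 hr


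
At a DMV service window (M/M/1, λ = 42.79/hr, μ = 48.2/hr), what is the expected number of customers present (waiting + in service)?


ρ = λ/μ = 42.79/48.2 = 0.8878
L = ρ/(1−ρ) = 0.8878/(1 − 0.8878) = 0.8878/0.1122 = 7.9094

Final: 7.9094


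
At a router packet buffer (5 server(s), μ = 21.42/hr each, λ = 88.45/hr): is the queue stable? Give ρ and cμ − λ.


Total capacity cμ = 5·21.42 = 107.10/hr
ρ = λ/(cμ) = 88.45/107.10 = 0.8259
Stable ⇔ ρ < 1: YES
Spare capacity = cμ − λ = 107.10 − 88.45 = 18.65/hr

Final: ρ = 0.8259; stable; margin = 18.65/hr


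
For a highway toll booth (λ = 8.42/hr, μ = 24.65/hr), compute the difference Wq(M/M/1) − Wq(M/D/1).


ρ = 8.42/24.65 = 0.3416
Wq(M/M/1) = ρ/(μ−λ) = 0.3416/16.23 = 0.02105 hr
Wq(M/D/1) = ρ/(2(μ−λ)) = 0.01052 hr
Savings = 0.02105 − 0.01052 = 0.01052 hr

Final: 0.01052 hr


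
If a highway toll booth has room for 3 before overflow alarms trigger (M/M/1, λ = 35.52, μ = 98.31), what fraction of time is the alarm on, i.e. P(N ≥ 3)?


ρ = 35.52/98.31 = 0.3613
P(N ≥ n) = ρ^n = 0.3613^3 = 0.047166

Final: 0.047166


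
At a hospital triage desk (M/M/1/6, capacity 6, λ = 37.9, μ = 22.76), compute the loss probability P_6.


ρ = λ/μ = 37.9/22.76 = 1.6652
P_K = (1−ρ)ρ^K/(1−ρ^(K+1)) = (-0.6652·21.320712)/(1 − 35.503295)
= -14.182583/-34.503295 = 0.411050

Final: 0.411050


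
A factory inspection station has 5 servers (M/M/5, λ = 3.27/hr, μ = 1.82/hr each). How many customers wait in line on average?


a = λ/μ = 1.7967; ρ = a/5 = 0.3593
P₀ = 0.165148
Lq = P₀·a^c·ρ / (c!·(1−ρ)²) = 0.165148·18.72328·0.3593/(120·0.41044)
= 0.02256

Final: 0.02256


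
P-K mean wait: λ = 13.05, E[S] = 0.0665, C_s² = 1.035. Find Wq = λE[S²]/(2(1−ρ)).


ρ = λ·E[S] = 13.05·0.0665 = 0.8678
E[S²] = E[S]²(1+C_s²) = 0.0665²·(1+1.035) = 0.008999
Wq = λ·E[S²]/(2(1−ρ)) = 13.05·0.008999/(2·0.1322) = 0.44426 hr

Final: 0.44426 hr


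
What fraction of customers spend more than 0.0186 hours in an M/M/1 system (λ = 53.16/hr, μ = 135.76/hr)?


W ~ Exponential(μ−λ) for M/M/1.
μ − λ = 135.76 − 53.16 = 82.6000
P(W > t) = e^{−(μ−λ)t} = e^{−1.5364} = 0.215163

Final: 0.215163


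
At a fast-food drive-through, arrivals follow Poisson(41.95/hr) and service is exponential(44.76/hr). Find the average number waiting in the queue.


ρ = 41.95/44.76 = 0.9372
Lq = ρ²/(1−ρ) = 0.8784/0.06278 = 13.9916

Final: 13.9916


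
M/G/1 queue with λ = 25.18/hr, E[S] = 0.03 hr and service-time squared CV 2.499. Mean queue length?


ρ = λ·E[S] = 25.18·0.03 = 0.7554
Lq = ρ²(1+C_s²)/(2(1−ρ)) = 0.5706·(1+2.499)/(2·0.2446)
= 0.5706·3.4990/0.4892 = 4.08142

Final: 4.08142


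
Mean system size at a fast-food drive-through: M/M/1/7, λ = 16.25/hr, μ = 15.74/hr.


ρ = 16.25/15.74 = 1.0324
L = ρ[1 − (K+1)ρ^K + Kρ^(K+1)] / [(1−ρ)(1−ρ^(K+1))]
Numerator: 1.0324·(1 − 8·1.250088 + 7·1.290592) = 0.034529
Denominator: (-0.03240)·(-0.290592) = 0.009416
L = 0.034529/0.009416 = 3.6672

Final: 3.6672


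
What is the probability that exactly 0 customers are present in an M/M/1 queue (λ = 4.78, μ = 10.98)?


ρ = 4.78/10.98 = 0.4353
P_n = (1−ρ)·ρ^n = (1 − 0.4353)·0.4353^0 = 0.5647·1.000000 = 0.564663

Final: 0.564663


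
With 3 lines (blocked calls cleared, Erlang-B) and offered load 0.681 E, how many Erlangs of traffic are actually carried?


B(3,0.681) = 0.026780 (Erlang-B)
Carried load = a(1 − B) = 0.681·(1 − 0.026780) = 0.681·0.973220 = 0.6628 E

Final: 0.6628 Erlangs


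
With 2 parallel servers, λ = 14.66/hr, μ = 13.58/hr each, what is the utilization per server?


ρ = λ/(cμ) = 14.66/(2·13.58) = 14.66/27.16 = 0.5398

Final: 0.5398


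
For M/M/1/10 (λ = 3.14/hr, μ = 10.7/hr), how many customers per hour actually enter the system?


ρ = 0.2935; P_K = (1−ρ)ρ^10/(1−ρ^11) = 0.000003347
λ_eff = λ(1 − P_K) = 3.14·(1 − 0.000003347) = 3.14·0.999997 = 3.1400 /hr

Final: 3.1400 /hr


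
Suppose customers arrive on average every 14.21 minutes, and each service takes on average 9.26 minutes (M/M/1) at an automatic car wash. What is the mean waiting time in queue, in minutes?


λ = 60/14.21 = 4.2224 /hr
μ = 60/9.26 = 6.4795 /hr
ρ = λ/μ = 4.2224/6.4795 = 0.6517
Wq = ρ/(μ−λ) = 0.6517/(6.4795−4.2224) = 0.28871 hr
In minutes: 0.28871·60 = 17.323 min

Final: 17.323 min


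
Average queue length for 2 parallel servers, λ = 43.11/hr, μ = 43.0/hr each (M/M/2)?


a = λ/μ = 1.0026; ρ = a/2 = 0.5013
P₀ = 0.332197
Lq = P₀·a^c·ρ / (c!·(1−ρ)²) = 0.332197·1.00512·0.5013/(2·0.24872)
= 0.33647

Final: 0.33647
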